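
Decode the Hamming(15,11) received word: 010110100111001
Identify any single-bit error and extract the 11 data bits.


Syndrome = 6: error at position 6

Data: 01110111001 (corrected bit 6)


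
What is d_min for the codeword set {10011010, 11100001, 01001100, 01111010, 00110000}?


Comparing all pairs, minimum distance: 3
Can detect 2 errors, correct 1 errors

3


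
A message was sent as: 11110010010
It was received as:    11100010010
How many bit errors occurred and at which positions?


XOR: 00010000000

1 error(s) at position(s): 3


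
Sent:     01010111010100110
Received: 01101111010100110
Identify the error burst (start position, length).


XOR: 00111000000000000

Burst at position 2, length 3


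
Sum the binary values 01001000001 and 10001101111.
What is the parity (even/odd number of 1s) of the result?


01001000001 = 577
10001101111 = 1135
Sum = 1712 = 11010110000
1s count = 5

odd parity (5 ones in 11010110000)


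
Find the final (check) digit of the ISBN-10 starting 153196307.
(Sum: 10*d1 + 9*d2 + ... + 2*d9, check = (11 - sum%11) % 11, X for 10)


Weighted sum: 196
196 mod 11 = 9

Check digit: 2


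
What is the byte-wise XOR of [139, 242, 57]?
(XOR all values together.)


XOR chain: 139 ^ 242 ^ 57 = 64

64


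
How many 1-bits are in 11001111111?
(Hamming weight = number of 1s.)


Counting 1s in 11001111111

9


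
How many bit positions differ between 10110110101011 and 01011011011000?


XOR: 11101101110011
Count of 1s: 10

10


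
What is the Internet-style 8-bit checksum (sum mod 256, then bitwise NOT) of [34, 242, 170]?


Sum = 446 mod 256 = 190
Complement = 65

65


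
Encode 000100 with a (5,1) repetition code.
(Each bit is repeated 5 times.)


Each bit -> 5 copies

000000000000000111110000000000


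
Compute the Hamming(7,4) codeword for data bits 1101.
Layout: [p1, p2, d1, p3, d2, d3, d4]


Parity bits: p1=1, p2=0, p3=0

1010101


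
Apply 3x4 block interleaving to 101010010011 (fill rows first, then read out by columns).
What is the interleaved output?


Matrix:
  1010
  1001
  0011
Read columns: 110000101011

110000101011


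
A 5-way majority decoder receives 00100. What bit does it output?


Ones: 1 out of 5
Threshold: 3

0 (1/5 voted 1)


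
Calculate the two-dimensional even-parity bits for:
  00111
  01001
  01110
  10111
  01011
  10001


Row parities: 101010
Column parities: 01101

Row P: 101010, Col P: 01101, Corner: 1


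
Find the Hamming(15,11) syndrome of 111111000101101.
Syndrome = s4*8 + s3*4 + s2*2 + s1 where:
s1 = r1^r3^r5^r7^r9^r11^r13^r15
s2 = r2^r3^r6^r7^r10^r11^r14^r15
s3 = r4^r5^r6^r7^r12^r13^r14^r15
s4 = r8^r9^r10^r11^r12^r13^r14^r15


s1=1, s2=1, s3=0, s4=0

Syndrome = 3 (error at position 3)


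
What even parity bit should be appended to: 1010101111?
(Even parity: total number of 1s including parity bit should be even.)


Number of 1s in data: 7
Parity bit: 1

1


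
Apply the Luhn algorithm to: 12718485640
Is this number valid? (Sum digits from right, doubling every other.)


Luhn sum = 53
53 mod 10 = 3

Invalid (Luhn sum mod 10 = 3)


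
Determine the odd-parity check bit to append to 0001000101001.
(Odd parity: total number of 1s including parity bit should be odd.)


Number of 1s in data: 4
Parity bit: 1

1


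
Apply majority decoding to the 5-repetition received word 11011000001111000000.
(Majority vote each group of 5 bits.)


Groups: 11011, 00000, 11110, 00000
Majority votes: 1010

1010


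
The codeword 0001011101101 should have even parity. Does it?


Number of 1s: 7

No, parity error (7 ones)


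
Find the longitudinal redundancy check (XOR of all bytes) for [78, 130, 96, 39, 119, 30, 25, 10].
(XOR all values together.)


XOR chain: 78 ^ 130 ^ 96 ^ 39 ^ 119 ^ 30 ^ 25 ^ 10 = 241

241


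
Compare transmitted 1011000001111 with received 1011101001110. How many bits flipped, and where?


XOR: 0000101000001

3 error(s) at position(s): 4, 6, 12


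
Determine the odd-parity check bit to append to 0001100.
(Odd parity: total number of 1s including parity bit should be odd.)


Number of 1s in data: 2
Parity bit: 1

1


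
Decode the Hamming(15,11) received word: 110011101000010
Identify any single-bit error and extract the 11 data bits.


Syndrome = 0: no error detected

Data: 01111000010 (no errors)


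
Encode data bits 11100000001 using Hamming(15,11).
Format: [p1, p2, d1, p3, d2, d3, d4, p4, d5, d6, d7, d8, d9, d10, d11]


Parity bits: p1=1, p2=1, p3=1, p4=1

111111010000001


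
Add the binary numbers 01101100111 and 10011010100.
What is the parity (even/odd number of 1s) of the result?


01101100111 = 871
10011010100 = 1236
Sum = 2107 = 100000111011
1s count = 6

even parity (6 ones in 100000111011)


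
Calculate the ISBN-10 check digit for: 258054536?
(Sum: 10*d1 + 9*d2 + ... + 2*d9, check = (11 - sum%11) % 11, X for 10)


Weighted sum: 220
220 mod 11 = 0

Check digit: 0


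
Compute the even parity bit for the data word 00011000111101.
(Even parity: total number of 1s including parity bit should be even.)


Number of 1s in data: 7
Parity bit: 1

1


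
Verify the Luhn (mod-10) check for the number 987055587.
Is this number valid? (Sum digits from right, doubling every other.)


Luhn sum = 48
48 mod 10 = 8

Invalid (Luhn sum mod 10 = 8)


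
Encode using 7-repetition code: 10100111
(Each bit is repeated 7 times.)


Each bit -> 7 copies

11111110000000111111100000000000000111111111111111111111


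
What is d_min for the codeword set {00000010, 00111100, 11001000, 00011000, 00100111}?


Comparing all pairs, minimum distance: 2
Can detect 1 errors, correct 0 errors

2


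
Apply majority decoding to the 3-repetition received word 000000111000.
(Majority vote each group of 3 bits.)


Groups: 000, 000, 111, 000
Majority votes: 0010

0010


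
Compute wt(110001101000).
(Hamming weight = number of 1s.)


Counting 1s in 110001101000

5


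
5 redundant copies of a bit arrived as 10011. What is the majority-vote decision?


Ones: 3 out of 5
Threshold: 3

1 (3/5 voted 1)


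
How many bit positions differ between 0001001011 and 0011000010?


XOR: 0010001001
Count of 1s: 3

3


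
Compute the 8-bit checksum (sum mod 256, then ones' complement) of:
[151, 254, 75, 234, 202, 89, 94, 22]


Sum = 1121 mod 256 = 97
Complement = 158

158


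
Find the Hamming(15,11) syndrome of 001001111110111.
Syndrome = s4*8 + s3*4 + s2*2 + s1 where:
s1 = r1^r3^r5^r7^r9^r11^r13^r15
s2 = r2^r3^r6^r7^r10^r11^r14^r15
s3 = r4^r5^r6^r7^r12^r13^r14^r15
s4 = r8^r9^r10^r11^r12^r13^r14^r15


s1=0, s2=1, s3=1, s4=1

Syndrome = 14 (error at position 14)


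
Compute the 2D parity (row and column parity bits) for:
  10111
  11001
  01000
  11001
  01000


Row parities: 01111
Column parities: 10111

Row P: 01111, Col P: 10111, Corner: 0


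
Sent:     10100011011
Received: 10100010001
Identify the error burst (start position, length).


XOR: 00000001010

Burst at position 7, length 3


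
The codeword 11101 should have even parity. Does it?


Number of 1s: 4

Yes, parity is correct (4 ones)


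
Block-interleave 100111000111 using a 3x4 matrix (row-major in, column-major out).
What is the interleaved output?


Matrix:
  1001
  1100
  0111
Read columns: 110011001101

110011001101


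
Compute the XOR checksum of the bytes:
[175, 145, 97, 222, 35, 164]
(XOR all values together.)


XOR chain: 175 ^ 145 ^ 97 ^ 222 ^ 35 ^ 164 = 6

6


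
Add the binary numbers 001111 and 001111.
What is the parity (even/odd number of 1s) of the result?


001111 = 15
001111 = 15
Sum = 30 = 11110
1s count = 4

even parity (4 ones in 11110)


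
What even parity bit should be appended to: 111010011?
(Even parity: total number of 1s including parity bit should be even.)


Number of 1s in data: 6
Parity bit: 0

0


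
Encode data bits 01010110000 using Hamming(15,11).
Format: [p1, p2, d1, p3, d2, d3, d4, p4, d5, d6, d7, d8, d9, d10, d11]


Parity bits: p1=1, p2=1, p3=0, p4=0

110010100110000


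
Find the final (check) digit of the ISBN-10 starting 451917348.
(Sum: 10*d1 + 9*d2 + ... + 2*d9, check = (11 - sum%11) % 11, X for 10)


Weighted sum: 237
237 mod 11 = 6

Check digit: 5


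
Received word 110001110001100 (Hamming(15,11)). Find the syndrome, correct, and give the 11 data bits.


Syndrome = 11: error at position 11

Data: 00110011100 (corrected bit 11)


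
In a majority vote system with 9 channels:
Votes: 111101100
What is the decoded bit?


Ones: 6 out of 9
Threshold: 5

1 (6/9 voted 1)


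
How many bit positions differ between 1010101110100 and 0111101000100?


XOR: 1101000110000
Count of 1s: 5

5


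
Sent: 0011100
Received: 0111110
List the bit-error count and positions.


XOR: 0100010

2 error(s) at position(s): 1, 5


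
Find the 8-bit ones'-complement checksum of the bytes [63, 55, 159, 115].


Sum = 392 mod 256 = 136
Complement = 119

119


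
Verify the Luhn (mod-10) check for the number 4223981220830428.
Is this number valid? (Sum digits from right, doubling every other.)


Luhn sum = 68
68 mod 10 = 8

Invalid (Luhn sum mod 10 = 8)


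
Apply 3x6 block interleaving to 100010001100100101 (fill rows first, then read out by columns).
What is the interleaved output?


Matrix:
  100010
  001100
  100101
Read columns: 101000010011100001

101000010011100001


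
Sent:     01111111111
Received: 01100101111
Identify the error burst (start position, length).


XOR: 00011010000

Burst at position 3, length 4


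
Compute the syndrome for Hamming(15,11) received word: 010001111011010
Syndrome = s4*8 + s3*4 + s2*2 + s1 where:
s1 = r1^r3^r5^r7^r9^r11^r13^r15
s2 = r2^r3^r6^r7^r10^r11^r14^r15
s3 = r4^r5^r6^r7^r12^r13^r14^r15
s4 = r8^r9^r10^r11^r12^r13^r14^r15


s1=1, s2=1, s3=0, s4=1

Syndrome = 11 (error at position 11)


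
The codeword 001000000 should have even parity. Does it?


Number of 1s: 1

No, parity error (1 ones)


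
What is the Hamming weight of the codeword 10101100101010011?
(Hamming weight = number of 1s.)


Counting 1s in 10101100101010011

9


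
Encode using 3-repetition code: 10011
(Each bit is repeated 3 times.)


Each bit -> 3 copies

111000000111111


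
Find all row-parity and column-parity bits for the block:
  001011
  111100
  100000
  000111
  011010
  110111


Row parities: 101111
Column parities: 111101

Row P: 101111, Col P: 111101, Corner: 1


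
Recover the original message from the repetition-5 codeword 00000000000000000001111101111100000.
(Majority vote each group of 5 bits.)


Groups: 00000, 00000, 00000, 00001, 11110, 11111, 00000
Majority votes: 0000110

0000110


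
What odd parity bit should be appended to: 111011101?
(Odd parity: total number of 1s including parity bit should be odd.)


Number of 1s in data: 7
Parity bit: 0

0


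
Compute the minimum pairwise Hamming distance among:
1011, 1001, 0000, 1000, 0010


Comparing all pairs, minimum distance: 1
Can detect 0 errors, correct 0 errors

1


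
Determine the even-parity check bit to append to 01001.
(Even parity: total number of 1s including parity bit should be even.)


Number of 1s in data: 2
Parity bit: 0

0


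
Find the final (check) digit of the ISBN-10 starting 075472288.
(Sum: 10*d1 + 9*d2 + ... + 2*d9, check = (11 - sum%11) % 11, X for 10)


Weighted sum: 231
231 mod 11 = 0

Check digit: 0


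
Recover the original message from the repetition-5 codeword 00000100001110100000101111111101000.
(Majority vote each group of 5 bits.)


Groups: 00000, 10000, 11101, 00000, 10111, 11111, 01000
Majority votes: 0010110

0010110


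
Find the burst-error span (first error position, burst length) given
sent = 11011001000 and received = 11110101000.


XOR: 00101100000

Burst at position 2, length 4


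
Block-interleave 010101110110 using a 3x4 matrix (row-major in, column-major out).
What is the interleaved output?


Matrix:
  0101
  0111
  0110
Read columns: 000111011110

000111011110


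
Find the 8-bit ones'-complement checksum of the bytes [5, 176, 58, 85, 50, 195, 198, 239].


Sum = 1006 mod 256 = 238
Complement = 17

17


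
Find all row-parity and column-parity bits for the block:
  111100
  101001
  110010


Row parities: 011
Column parities: 100111

Row P: 011, Col P: 100111, Corner: 0


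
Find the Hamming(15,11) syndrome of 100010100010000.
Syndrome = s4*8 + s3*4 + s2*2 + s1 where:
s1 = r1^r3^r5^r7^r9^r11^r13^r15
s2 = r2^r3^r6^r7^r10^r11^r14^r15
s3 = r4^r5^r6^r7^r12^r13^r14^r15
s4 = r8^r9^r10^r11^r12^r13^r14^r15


s1=0, s2=0, s3=0, s4=1

Syndrome = 8 (error at position 8)


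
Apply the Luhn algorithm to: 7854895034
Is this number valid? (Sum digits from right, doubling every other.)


Luhn sum = 45
45 mod 10 = 5

Invalid (Luhn sum mod 10 = 5)


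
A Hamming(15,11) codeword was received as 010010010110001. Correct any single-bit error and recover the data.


Syndrome = 1: error at position 1

Data: 01000110001 (corrected bit 1)


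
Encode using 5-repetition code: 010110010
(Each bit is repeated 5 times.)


Each bit -> 5 copies

000001111100000111111111100000000001111100000


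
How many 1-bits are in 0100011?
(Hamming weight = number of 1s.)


Counting 1s in 0100011

3


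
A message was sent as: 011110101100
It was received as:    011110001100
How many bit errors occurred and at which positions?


XOR: 000000100000

1 error(s) at position(s): 6


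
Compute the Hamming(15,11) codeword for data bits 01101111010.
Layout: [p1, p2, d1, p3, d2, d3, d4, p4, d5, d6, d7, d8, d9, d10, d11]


Parity bits: p1=1, p2=0, p3=0, p4=1

100011011111010


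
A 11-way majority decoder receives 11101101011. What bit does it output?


Ones: 8 out of 11
Threshold: 6

1 (8/11 voted 1)


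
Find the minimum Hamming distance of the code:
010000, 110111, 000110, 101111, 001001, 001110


Comparing all pairs, minimum distance: 1
Can detect 0 errors, correct 0 errors

1


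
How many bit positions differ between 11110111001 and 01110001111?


XOR: 10000110110
Count of 1s: 5

5


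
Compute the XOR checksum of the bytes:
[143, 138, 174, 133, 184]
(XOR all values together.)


XOR chain: 143 ^ 138 ^ 174 ^ 133 ^ 184 = 150

150


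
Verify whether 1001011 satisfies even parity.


Number of 1s: 4

Yes, parity is correct (4 ones)


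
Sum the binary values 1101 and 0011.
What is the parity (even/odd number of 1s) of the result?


1101 = 13
0011 = 3
Sum = 16 = 10000
1s count = 1

odd parity (1 ones in 10000)


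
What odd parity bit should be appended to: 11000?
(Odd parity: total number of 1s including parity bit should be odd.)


Number of 1s in data: 2
Parity bit: 1

1


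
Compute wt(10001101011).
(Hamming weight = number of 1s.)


Counting 1s in 10001101011

6


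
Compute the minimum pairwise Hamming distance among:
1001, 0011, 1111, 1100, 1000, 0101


Comparing all pairs, minimum distance: 1
Can detect 0 errors, correct 0 errors

1


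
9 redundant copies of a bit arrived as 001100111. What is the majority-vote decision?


Ones: 5 out of 9
Threshold: 5

1 (5/9 voted 1)


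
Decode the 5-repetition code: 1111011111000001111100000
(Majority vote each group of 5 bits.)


Groups: 11110, 11111, 00000, 11111, 00000
Majority votes: 11010

11010


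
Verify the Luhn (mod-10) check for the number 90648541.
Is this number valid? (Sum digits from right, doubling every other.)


Luhn sum = 37
37 mod 10 = 7

Invalid (Luhn sum mod 10 = 7)


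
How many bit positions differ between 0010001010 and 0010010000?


XOR: 0000011010
Count of 1s: 3

3


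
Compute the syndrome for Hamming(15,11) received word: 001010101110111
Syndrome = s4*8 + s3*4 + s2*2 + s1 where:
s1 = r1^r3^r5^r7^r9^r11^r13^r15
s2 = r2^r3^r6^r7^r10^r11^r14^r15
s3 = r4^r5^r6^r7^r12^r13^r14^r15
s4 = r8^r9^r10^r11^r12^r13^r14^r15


s1=1, s2=0, s3=1, s4=0

Syndrome = 5 (error at position 5)


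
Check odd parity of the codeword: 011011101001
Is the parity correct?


Number of 1s: 7

Yes, parity is correct (7 ones)


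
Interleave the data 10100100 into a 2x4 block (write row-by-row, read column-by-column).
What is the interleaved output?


Matrix:
  1010
  0100
Read columns: 10011000

10011000


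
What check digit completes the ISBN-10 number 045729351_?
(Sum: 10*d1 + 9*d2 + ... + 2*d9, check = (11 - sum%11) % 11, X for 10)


Weighted sum: 211
211 mod 11 = 2

Check digit: 9


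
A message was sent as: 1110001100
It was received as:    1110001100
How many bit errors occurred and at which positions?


XOR: 0000000000

0 errors (received matches sent)


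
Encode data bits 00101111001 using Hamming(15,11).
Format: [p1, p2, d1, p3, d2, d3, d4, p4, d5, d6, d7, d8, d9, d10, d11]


Parity bits: p1=1, p2=0, p3=1, p4=1

100101011111001


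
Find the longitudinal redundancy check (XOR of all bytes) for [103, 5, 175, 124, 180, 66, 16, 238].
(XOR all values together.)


XOR chain: 103 ^ 5 ^ 175 ^ 124 ^ 180 ^ 66 ^ 16 ^ 238 = 185

185


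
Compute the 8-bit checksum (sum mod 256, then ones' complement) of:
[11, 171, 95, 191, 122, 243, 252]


Sum = 1085 mod 256 = 61
Complement = 194

194


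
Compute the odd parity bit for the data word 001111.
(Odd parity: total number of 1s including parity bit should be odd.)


Number of 1s in data: 4
Parity bit: 1

1


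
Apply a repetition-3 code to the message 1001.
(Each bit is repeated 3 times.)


Each bit -> 3 copies

111000000111


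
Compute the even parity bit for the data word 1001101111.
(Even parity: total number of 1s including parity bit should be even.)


Number of 1s in data: 7
Parity bit: 1

1


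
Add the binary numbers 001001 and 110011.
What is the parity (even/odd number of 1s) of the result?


001001 = 9
110011 = 51
Sum = 60 = 111100
1s count = 4

even parity (4 ones in 111100)


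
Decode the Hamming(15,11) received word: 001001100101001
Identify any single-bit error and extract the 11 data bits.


Syndrome = 11: error at position 11

Data: 10110111001 (corrected bit 11)


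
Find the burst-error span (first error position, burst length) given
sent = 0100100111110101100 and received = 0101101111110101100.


XOR: 0001001000000000000

Burst at position 3, length 4


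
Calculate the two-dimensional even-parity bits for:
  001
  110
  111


Row parities: 101
Column parities: 000

Row P: 101, Col P: 000, Corner: 0


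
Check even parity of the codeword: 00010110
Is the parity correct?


Number of 1s: 3

No, parity error (3 ones)


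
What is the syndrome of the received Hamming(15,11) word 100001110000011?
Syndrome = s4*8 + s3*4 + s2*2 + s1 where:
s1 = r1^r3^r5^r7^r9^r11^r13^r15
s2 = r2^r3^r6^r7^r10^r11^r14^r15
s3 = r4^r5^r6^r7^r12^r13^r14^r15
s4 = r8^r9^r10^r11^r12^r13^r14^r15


s1=1, s2=0, s3=0, s4=1

Syndrome = 9 (error at position 9)


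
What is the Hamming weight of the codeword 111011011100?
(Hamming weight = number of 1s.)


Counting 1s in 111011011100

8


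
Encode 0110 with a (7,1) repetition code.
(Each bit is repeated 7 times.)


Each bit -> 7 copies

0000000111111111111110000000


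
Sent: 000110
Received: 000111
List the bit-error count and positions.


XOR: 000001

1 error(s) at position(s): 5


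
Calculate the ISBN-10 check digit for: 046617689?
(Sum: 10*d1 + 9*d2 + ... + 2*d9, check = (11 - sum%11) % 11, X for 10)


Weighted sum: 233
233 mod 11 = 2

Check digit: 9


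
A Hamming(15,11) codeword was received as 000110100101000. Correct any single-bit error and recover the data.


Syndrome = 0: no error detected

Data: 01010101000 (no errors)


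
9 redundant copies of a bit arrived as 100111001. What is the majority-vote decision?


Ones: 5 out of 9
Threshold: 5

1 (5/9 voted 1)


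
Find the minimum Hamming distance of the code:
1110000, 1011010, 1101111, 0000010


Comparing all pairs, minimum distance: 3
Can detect 2 errors, correct 1 errors

3


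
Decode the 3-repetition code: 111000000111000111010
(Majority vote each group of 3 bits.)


Groups: 111, 000, 000, 111, 000, 111, 010
Majority votes: 1001010

1001010


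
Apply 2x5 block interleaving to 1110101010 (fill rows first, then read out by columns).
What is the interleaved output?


Matrix:
  11101
  01010
Read columns: 1011100110

1011100110


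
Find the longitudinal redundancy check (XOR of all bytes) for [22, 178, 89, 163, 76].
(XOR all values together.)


XOR chain: 22 ^ 178 ^ 89 ^ 163 ^ 76 = 18

18


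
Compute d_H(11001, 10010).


XOR: 01011
Count of 1s: 3

3


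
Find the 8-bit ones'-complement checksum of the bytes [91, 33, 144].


Sum = 268 mod 256 = 12
Complement = 243

243


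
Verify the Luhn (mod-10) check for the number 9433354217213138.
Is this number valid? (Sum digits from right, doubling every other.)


Luhn sum = 78
78 mod 10 = 8

Invalid (Luhn sum mod 10 = 8)


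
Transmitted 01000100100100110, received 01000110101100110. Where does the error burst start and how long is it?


XOR: 00000010001000000

Burst at position 6, length 5


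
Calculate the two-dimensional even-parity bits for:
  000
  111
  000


Row parities: 010
Column parities: 111

Row P: 010, Col P: 111, Corner: 1


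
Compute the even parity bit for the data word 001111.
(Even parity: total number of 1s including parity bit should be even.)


Number of 1s in data: 4
Parity bit: 0

0


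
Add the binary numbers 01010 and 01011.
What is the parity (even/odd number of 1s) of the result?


01010 = 10
01011 = 11
Sum = 21 = 10101
1s count = 3

odd parity (3 ones in 10101)


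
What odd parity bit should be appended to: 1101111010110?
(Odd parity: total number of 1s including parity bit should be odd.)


Number of 1s in data: 9
Parity bit: 0

0


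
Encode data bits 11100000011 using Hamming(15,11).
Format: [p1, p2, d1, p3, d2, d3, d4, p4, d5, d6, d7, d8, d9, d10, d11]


Parity bits: p1=1, p2=0, p3=0, p4=0

101011000000011


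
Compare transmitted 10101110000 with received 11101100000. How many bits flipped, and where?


XOR: 01000010000

2 error(s) at position(s): 1, 6


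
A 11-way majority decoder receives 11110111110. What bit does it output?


Ones: 9 out of 11
Threshold: 6

1 (9/11 voted 1)


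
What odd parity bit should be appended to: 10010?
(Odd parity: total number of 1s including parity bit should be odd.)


Number of 1s in data: 2
Parity bit: 1

1


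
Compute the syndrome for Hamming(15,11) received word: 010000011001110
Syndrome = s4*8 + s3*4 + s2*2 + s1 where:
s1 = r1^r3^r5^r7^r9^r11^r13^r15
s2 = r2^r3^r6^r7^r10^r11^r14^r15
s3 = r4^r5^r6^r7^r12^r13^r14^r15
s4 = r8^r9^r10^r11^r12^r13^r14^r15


s1=0, s2=0, s3=1, s4=1

Syndrome = 12 (error at position 12)


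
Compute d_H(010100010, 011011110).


XOR: 001111100
Count of 1s: 5

5


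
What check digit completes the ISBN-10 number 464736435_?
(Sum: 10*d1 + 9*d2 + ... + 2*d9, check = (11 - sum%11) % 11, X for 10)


Weighted sum: 258
258 mod 11 = 5

Check digit: 6


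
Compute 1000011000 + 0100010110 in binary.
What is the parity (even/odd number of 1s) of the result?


1000011000 = 536
0100010110 = 278
Sum = 814 = 1100101110
1s count = 6

even parity (6 ones in 1100101110)


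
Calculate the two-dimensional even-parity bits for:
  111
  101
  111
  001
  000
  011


Row parities: 101100
Column parities: 111

Row P: 101100, Col P: 111, Corner: 1


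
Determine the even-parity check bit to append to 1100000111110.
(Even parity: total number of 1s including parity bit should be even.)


Number of 1s in data: 7
Parity bit: 1

1


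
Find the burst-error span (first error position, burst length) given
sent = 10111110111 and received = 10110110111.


XOR: 00001000000

Burst at position 4, length 1


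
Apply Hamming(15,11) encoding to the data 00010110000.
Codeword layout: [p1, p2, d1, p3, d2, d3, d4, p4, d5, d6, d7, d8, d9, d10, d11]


Parity bits: p1=0, p2=1, p3=1, p4=0

010100100110000


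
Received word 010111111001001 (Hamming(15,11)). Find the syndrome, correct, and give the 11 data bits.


Syndrome = 0: no error detected

Data: 01111001001 (no errors)


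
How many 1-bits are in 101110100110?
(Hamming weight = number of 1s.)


Counting 1s in 101110100110

7


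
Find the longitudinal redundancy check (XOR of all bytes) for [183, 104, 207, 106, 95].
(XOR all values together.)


XOR chain: 183 ^ 104 ^ 207 ^ 106 ^ 95 = 37

37


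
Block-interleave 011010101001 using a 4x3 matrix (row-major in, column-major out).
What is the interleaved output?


Matrix:
  011
  010
  101
  001
Read columns: 001011001011

001011001011


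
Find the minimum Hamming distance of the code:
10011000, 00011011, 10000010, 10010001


Comparing all pairs, minimum distance: 2
Can detect 1 errors, correct 0 errors

2


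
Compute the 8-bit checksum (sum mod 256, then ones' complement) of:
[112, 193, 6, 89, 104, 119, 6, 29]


Sum = 658 mod 256 = 146
Complement = 109

109


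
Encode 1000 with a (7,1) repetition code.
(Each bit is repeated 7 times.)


Each bit -> 7 copies

1111111000000000000000000000


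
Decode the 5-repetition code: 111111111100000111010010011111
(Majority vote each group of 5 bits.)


Groups: 11111, 11111, 00000, 11101, 00100, 11111
Majority votes: 110101

110101


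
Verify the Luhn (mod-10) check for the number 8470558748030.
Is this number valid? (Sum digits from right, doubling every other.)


Luhn sum = 59
59 mod 10 = 9

Invalid (Luhn sum mod 10 = 9)


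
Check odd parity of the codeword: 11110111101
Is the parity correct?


Number of 1s: 9

Yes, parity is correct (9 ones)


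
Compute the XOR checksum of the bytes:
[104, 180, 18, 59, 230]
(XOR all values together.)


XOR chain: 104 ^ 180 ^ 18 ^ 59 ^ 230 = 19

19


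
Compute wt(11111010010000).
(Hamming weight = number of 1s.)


Counting 1s in 11111010010000

7


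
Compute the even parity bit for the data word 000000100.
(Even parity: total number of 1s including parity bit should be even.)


Number of 1s in data: 1
Parity bit: 1

1


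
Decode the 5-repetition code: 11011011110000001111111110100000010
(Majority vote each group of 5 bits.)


Groups: 11011, 01111, 00000, 01111, 11111, 01000, 00010
Majority votes: 1101100

1101100


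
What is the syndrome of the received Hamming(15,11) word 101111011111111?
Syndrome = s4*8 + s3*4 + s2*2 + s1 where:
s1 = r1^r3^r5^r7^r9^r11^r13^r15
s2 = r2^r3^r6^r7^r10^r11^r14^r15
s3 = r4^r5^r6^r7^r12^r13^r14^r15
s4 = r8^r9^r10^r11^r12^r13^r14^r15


s1=1, s2=0, s3=1, s4=0

Syndrome = 5 (error at position 5)


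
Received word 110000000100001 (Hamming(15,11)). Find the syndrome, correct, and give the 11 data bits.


Syndrome = 6: error at position 6

Data: 00100100001 (corrected bit 6)


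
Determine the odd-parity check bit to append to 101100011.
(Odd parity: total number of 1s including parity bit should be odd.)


Number of 1s in data: 5
Parity bit: 0

0


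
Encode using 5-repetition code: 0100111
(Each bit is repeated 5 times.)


Each bit -> 5 copies

00000111110000000000111111111111111


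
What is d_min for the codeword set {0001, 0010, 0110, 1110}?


Comparing all pairs, minimum distance: 1
Can detect 0 errors, correct 0 errors

1


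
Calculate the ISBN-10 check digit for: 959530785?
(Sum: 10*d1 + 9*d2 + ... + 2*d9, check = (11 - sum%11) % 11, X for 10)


Weighted sum: 322
322 mod 11 = 3

Check digit: 8


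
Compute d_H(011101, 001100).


XOR: 010001
Count of 1s: 2

2


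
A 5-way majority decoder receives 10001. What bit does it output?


Ones: 2 out of 5
Threshold: 3

0 (2/5 voted 1)


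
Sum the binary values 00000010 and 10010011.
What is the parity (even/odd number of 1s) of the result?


00000010 = 2
10010011 = 147
Sum = 149 = 10010101
1s count = 4

even parity (4 ones in 10010101)


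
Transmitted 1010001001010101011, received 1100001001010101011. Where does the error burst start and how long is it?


XOR: 0110000000000000000

Burst at position 1, length 2


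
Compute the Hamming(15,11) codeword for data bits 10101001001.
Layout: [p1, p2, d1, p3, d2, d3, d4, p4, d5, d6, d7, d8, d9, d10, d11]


Parity bits: p1=1, p2=1, p3=1, p4=1

111101011001001


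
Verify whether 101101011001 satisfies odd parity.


Number of 1s: 7

Yes, parity is correct (7 ones)


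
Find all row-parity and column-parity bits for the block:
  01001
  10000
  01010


Row parities: 010
Column parities: 10011

Row P: 010, Col P: 10011, Corner: 1


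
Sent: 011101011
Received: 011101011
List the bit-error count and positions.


XOR: 000000000

0 errors (received matches sent)


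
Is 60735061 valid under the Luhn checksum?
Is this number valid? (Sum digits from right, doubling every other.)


Luhn sum = 16
16 mod 10 = 6

Invalid (Luhn sum mod 10 = 6)


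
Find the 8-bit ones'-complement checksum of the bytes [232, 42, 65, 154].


Sum = 493 mod 256 = 237
Complement = 18

18


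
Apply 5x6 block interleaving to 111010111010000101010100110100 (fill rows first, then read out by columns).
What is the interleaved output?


Matrix:
  111010
  111010
  000101
  010100
  110100
Read columns: 110011101111000001111100000100

110011101111000001111100000100


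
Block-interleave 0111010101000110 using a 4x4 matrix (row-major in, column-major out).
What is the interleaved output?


Matrix:
  0111
  0101
  0100
  0110
Read columns: 0000111110011100

0000111110011100


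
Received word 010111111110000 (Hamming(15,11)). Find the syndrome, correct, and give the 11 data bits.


Syndrome = 2: error at position 2

Data: 01111110000 (corrected bit 2)


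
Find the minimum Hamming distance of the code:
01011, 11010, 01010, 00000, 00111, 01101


Comparing all pairs, minimum distance: 1
Can detect 0 errors, correct 0 errors

1


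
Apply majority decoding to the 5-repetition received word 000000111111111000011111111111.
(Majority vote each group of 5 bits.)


Groups: 00000, 01111, 11111, 00001, 11111, 11111
Majority votes: 011011

011011


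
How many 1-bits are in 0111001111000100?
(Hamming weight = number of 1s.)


Counting 1s in 0111001111000100

8


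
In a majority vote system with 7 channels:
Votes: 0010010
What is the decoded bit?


Ones: 2 out of 7
Threshold: 4

0 (2/7 voted 1)


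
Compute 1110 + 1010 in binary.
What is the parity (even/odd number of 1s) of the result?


1110 = 14
1010 = 10
Sum = 24 = 11000
1s count = 2

even parity (2 ones in 11000)


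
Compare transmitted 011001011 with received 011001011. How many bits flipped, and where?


XOR: 000000000

0 errors (received matches sent)


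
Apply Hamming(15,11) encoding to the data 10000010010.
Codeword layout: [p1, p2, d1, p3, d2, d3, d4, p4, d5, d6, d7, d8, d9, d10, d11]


Parity bits: p1=0, p2=1, p3=1, p4=0

011100000010010


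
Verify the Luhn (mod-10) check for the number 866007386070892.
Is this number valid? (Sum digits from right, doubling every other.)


Luhn sum = 64
64 mod 10 = 4

Invalid (Luhn sum mod 10 = 4)


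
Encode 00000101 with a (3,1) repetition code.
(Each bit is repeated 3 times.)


Each bit -> 3 copies

000000000000000111000111


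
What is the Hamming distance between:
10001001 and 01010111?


XOR: 11011110
Count of 1s: 6

6


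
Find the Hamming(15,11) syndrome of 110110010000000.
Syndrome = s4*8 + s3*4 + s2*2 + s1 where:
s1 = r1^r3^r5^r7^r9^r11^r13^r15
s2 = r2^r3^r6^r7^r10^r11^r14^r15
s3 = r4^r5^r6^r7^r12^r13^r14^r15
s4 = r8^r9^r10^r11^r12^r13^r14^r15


s1=0, s2=1, s3=0, s4=1

Syndrome = 10 (error at position 10)


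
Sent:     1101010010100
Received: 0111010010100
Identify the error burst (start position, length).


XOR: 1010000000000

Burst at position 0, length 3


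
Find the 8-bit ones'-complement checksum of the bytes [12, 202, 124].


Sum = 338 mod 256 = 82
Complement = 173

173


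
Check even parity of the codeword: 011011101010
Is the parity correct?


Number of 1s: 7

No, parity error (7 ones)


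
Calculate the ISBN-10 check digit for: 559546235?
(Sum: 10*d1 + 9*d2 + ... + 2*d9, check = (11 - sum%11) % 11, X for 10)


Weighted sum: 283
283 mod 11 = 8

Check digit: 3


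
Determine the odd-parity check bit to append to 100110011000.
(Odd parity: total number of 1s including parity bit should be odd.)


Number of 1s in data: 5
Parity bit: 0

0


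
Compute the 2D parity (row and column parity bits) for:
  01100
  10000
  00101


Row parities: 010
Column parities: 11001

Row P: 010, Col P: 11001, Corner: 1


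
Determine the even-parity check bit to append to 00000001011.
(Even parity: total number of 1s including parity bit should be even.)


Number of 1s in data: 3
Parity bit: 1

1


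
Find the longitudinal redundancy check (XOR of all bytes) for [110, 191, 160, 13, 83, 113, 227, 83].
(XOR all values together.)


XOR chain: 110 ^ 191 ^ 160 ^ 13 ^ 83 ^ 113 ^ 227 ^ 83 = 238

238


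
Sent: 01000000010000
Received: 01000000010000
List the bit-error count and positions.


XOR: 00000000000000

0 errors (received matches sent)


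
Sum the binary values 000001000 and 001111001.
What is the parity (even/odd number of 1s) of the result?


000001000 = 8
001111001 = 121
Sum = 129 = 10000001
1s count = 2

even parity (2 ones in 10000001)


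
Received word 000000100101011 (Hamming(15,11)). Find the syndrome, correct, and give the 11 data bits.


Syndrome = 0: no error detected

Data: 00010101011 (no errors)


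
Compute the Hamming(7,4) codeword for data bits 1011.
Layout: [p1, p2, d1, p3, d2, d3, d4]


Parity bits: p1=0, p2=1, p3=0

0110011


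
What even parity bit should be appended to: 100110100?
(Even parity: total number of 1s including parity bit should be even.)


Number of 1s in data: 4
Parity bit: 0

0


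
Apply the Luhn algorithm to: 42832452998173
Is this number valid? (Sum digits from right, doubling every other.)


Luhn sum = 65
65 mod 10 = 5

Invalid (Luhn sum mod 10 = 5)


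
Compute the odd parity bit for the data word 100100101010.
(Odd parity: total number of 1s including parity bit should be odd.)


Number of 1s in data: 5
Parity bit: 0

0


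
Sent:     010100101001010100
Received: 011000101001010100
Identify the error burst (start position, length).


XOR: 001100000000000000

Burst at position 2, length 2


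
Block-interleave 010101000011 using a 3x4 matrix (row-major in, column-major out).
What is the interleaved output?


Matrix:
  0101
  0100
  0011
Read columns: 000110001101

000110001101


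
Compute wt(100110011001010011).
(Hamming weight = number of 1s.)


Counting 1s in 100110011001010011

9


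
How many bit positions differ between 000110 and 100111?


XOR: 100001
Count of 1s: 2

2


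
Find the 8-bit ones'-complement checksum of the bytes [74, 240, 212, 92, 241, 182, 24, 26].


Sum = 1091 mod 256 = 67
Complement = 188

188


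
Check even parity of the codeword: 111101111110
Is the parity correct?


Number of 1s: 10

Yes, parity is correct (10 ones)


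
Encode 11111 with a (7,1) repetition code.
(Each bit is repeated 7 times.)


Each bit -> 7 copies

11111111111111111111111111111111111


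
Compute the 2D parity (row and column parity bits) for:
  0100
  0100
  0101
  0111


Row parities: 1101
Column parities: 0010

Row P: 1101, Col P: 0010, Corner: 1


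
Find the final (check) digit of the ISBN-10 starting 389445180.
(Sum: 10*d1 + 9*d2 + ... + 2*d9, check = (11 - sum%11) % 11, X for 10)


Weighted sum: 279
279 mod 11 = 4

Check digit: 7


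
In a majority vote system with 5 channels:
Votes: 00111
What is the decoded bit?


Ones: 3 out of 5
Threshold: 3

1 (3/5 voted 1)


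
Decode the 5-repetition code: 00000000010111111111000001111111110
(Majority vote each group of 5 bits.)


Groups: 00000, 00001, 01111, 11111, 00000, 11111, 11110
Majority votes: 0011011

0011011


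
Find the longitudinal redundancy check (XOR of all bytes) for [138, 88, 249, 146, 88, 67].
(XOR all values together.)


XOR chain: 138 ^ 88 ^ 249 ^ 146 ^ 88 ^ 67 = 162

162


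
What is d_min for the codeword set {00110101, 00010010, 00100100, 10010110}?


Comparing all pairs, minimum distance: 2
Can detect 1 errors, correct 0 errors

2


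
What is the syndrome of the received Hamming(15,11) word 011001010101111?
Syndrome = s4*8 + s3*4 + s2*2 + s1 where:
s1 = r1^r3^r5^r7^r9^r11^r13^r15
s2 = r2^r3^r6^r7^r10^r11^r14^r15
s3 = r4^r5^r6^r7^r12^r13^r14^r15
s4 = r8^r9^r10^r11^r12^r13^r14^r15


s1=1, s2=0, s3=1, s4=0

Syndrome = 5 (error at position 5)


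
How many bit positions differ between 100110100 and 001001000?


XOR: 101111100
Count of 1s: 6

6


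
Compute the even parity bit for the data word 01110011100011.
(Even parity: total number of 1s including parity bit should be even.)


Number of 1s in data: 8
Parity bit: 0

0


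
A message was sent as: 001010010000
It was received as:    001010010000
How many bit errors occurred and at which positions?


XOR: 000000000000

0 errors (received matches sent)


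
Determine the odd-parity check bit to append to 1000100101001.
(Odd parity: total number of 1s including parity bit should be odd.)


Number of 1s in data: 5
Parity bit: 0

0


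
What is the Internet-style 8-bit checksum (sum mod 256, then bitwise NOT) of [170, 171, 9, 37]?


Sum = 387 mod 256 = 131
Complement = 124

124


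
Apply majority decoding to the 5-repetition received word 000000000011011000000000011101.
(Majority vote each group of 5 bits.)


Groups: 00000, 00000, 11011, 00000, 00000, 11101
Majority votes: 001001

001001


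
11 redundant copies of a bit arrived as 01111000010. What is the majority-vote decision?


Ones: 5 out of 11
Threshold: 6

0 (5/11 voted 1)


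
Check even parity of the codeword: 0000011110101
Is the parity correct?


Number of 1s: 6

Yes, parity is correct (6 ones)


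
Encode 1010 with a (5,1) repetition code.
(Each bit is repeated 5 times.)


Each bit -> 5 copies

11111000001111100000


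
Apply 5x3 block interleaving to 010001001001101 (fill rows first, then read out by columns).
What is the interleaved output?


Matrix:
  010
  001
  001
  001
  101
Read columns: 000011000001111

000011000001111


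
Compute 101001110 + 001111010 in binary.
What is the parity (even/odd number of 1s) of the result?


101001110 = 334
001111010 = 122
Sum = 456 = 111001000
1s count = 4

even parity (4 ones in 111001000)


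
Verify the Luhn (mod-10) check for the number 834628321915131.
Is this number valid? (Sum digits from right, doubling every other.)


Luhn sum = 57
57 mod 10 = 7

Invalid (Luhn sum mod 10 = 7)


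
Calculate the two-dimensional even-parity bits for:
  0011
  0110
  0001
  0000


Row parities: 0010
Column parities: 0100

Row P: 0010, Col P: 0100, Corner: 1


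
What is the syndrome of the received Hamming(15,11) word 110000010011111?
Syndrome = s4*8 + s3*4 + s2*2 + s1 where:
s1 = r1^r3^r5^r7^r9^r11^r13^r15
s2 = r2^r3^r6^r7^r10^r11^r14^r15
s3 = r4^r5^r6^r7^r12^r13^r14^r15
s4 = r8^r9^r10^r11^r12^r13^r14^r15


s1=0, s2=0, s3=0, s4=0

Syndrome = 0 (no error)


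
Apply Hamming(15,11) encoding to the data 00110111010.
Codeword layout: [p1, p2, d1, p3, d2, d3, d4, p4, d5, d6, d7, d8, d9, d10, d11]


Parity bits: p1=0, p2=1, p3=0, p4=0

010001100111010
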